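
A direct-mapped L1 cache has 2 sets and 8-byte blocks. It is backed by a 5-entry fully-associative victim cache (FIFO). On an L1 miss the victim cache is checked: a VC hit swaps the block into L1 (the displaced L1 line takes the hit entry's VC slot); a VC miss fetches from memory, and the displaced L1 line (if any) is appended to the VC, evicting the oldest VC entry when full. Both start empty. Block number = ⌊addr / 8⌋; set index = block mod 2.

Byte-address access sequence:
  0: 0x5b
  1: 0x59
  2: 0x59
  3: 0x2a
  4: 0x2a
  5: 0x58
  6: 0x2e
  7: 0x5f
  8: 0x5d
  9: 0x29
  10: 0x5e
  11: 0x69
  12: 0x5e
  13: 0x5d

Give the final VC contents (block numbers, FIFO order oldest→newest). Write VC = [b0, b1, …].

VC = [5, 13]

0: 0x5b (blk 11, set 1) → MISS  vc=[]
1: 0x59 (blk 11, set 1) → L1-HIT  vc=[]
2: 0x59 (blk 11, set 1) → L1-HIT  vc=[]
3: 0x2a (blk 5, set 1) → MISS  vc=[11]
4: 0x2a (blk 5, set 1) → L1-HIT  vc=[11]
5: 0x58 (blk 11, set 1) → VC-HIT  vc=[5]
6: 0x2e (blk 5, set 1) → VC-HIT  vc=[11]
7: 0x5f (blk 11, set 1) → VC-HIT  vc=[5]
8: 0x5d (blk 11, set 1) → L1-HIT  vc=[5]
9: 0x29 (blk 5, set 1) → VC-HIT  vc=[11]
10: 0x5e (blk 11, set 1) → VC-HIT  vc=[5]
11: 0x69 (blk 13, set 1) → MISS  vc=[5, 11]
12: 0x5e (blk 11, set 1) → VC-HIT  vc=[5, 13]
13: 0x5d (blk 11, set 1) → L1-HIT  vc=[5, 13]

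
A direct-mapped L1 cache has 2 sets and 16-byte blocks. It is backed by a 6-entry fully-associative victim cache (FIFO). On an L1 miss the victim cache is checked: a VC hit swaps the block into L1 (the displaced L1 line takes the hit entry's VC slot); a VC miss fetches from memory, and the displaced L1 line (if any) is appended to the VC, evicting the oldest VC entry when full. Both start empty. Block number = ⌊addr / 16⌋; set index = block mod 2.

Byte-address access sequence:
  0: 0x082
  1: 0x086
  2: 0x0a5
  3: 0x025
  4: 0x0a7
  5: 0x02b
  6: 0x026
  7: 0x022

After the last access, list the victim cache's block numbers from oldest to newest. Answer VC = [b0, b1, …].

VC = [8, 10]

  [0] addr=0x82 blk=8 s=0: MISS | VC []
  [1] addr=0x86 blk=8 s=0: L1-HIT | VC []
  [2] addr=0xa5 blk=10 s=0: MISS | VC [8]
  [3] addr=0x25 blk=2 s=0: MISS | VC [8, 10]
  [4] addr=0xa7 blk=10 s=0: VC-HIT | VC [8, 2]
  [5] addr=0x2b blk=2 s=0: VC-HIT | VC [8, 10]
  [6] addr=0x26 blk=2 s=0: L1-HIT | VC [8, 10]
  [7] addr=0x22 blk=2 s=0: L1-HIT | VC [8, 10]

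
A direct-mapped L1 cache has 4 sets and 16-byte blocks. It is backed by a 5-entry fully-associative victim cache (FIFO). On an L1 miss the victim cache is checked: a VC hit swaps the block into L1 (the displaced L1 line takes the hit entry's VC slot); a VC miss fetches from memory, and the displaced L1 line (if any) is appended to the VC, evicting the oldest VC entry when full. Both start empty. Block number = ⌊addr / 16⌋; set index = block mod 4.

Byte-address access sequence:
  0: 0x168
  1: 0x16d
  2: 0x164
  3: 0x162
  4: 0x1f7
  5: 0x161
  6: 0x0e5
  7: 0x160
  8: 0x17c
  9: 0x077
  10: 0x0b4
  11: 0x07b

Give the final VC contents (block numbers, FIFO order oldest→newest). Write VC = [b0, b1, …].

VC = [14, 31, 23, 11]

  [0] addr=0x168 blk=22 s=2: MISS | VC []
  [1] addr=0x16d blk=22 s=2: L1-HIT | VC []
  [2] addr=0x164 blk=22 s=2: L1-HIT | VC []
  [3] addr=0x162 blk=22 s=2: L1-HIT | VC []
  [4] addr=0x1f7 blk=31 s=3: MISS | VC []
  [5] addr=0x161 blk=22 s=2: L1-HIT | VC []
  [6] addr=0xe5 blk=14 s=2: MISS | VC [22]
  [7] addr=0x160 blk=22 s=2: VC-HIT | VC [14]
  [8] addr=0x17c blk=23 s=3: MISS | VC [14, 31]
  [9] addr=0x77 blk=7 s=3: MISS | VC [14, 31, 23]
  [10] addr=0xb4 blk=11 s=3: MISS | VC [14, 31, 23, 7]
  [11] addr=0x7b blk=7 s=3: VC-HIT | VC [14, 31, 23, 11]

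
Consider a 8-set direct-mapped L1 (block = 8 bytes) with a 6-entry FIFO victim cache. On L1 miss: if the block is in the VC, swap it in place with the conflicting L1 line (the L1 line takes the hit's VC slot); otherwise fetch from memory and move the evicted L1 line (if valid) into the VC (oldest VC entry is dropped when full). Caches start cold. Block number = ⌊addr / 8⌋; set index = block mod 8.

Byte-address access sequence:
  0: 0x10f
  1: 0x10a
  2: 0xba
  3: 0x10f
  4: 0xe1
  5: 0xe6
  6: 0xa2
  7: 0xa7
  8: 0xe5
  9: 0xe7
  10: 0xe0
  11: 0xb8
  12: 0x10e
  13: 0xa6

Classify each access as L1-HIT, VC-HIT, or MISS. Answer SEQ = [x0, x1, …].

#0 0x10f→b33/s1 MISS; vc=[]
#1 0x10a→b33/s1 L1-HIT; vc=[]
#2 0xba→b23/s7 MISS; vc=[]
#3 0x10f→b33/s1 L1-HIT; vc=[]
#4 0xe1→b28/s4 MISS; vc=[]
#5 0xe6→b28/s4 L1-HIT; vc=[]
#6 0xa2→b20/s4 MISS; vc=[28]
#7 0xa7→b20/s4 L1-HIT; vc=[28]
#8 0xe5→b28/s4 VC-HIT; vc=[20]
#9 0xe7→b28/s4 L1-HIT; vc=[20]
#10 0xe0→b28/s4 L1-HIT; vc=[20]
#11 0xb8→b23/s7 L1-HIT; vc=[20]
#12 0x10e→b33/s1 L1-HIT; vc=[20]
#13 0xa6→b20/s4 VC-HIT; vc=[28]

SEQ = [MISS, L1-HIT, MISS, L1-HIT, MISS, L1-HIT, MISS, L1-HIT, VC-HIT, L1-HIT, L1-HIT, L1-HIT, L1-HIT, VC-HIT]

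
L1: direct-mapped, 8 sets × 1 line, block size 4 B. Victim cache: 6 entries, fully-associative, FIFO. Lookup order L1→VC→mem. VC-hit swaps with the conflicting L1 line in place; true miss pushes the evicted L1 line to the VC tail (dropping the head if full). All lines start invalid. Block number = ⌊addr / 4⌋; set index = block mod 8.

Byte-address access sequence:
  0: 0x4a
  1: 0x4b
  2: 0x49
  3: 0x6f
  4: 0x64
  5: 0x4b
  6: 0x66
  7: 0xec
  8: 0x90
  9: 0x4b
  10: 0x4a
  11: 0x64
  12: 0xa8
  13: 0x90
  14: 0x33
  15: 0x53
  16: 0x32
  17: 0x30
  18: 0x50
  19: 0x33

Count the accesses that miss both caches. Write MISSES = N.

MISSES = 8

#0 0x4a→b18/s2 MISS; vc=[]
#1 0x4b→b18/s2 L1-HIT; vc=[]
#2 0x49→b18/s2 L1-HIT; vc=[]
#3 0x6f→b27/s3 MISS; vc=[]
#4 0x64→b25/s1 MISS; vc=[]
#5 0x4b→b18/s2 L1-HIT; vc=[]
#6 0x66→b25/s1 L1-HIT; vc=[]
#7 0xec→b59/s3 MISS; vc=[27]
#8 0x90→b36/s4 MISS; vc=[27]
#9 0x4b→b18/s2 L1-HIT; vc=[27]
#10 0x4a→b18/s2 L1-HIT; vc=[27]
#11 0x64→b25/s1 L1-HIT; vc=[27]
#12 0xa8→b42/s2 MISS; vc=[27,18]
#13 0x90→b36/s4 L1-HIT; vc=[27,18]
#14 0x33→b12/s4 MISS; vc=[27,18,36]
#15 0x53→b20/s4 MISS; vc=[27,18,36,12]
#16 0x32→b12/s4 VC-HIT; vc=[27,18,36,20]
#17 0x30→b12/s4 L1-HIT; vc=[27,18,36,20]
#18 0x50→b20/s4 VC-HIT; vc=[27,18,36,12]
#19 0x33→b12/s4 VC-HIT; vc=[27,18,36,20]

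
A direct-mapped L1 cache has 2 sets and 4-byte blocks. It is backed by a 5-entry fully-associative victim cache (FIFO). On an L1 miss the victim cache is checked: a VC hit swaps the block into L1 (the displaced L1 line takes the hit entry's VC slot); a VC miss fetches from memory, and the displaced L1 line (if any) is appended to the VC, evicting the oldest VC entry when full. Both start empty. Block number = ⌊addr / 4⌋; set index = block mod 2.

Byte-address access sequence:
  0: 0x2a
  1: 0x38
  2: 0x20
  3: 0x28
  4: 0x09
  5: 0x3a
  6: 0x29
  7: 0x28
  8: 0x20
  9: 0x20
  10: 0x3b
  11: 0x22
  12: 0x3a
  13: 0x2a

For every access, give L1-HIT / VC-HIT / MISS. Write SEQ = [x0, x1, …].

SEQ = [MISS, MISS, MISS, VC-HIT, MISS, VC-HIT, VC-HIT, L1-HIT, VC-HIT, L1-HIT, VC-HIT, VC-HIT, VC-HIT, VC-HIT]

  [0] addr=0x2a blk=10 s=0: MISS | VC []
  [1] addr=0x38 blk=14 s=0: MISS | VC [10]
  [2] addr=0x20 blk=8 s=0: MISS | VC [10, 14]
  [3] addr=0x28 blk=10 s=0: VC-HIT | VC [8, 14]
  [4] addr=0x9 blk=2 s=0: MISS | VC [8, 14, 10]
  [5] addr=0x3a blk=14 s=0: VC-HIT | VC [8, 2, 10]
  [6] addr=0x29 blk=10 s=0: VC-HIT | VC [8, 2, 14]
  [7] addr=0x28 blk=10 s=0: L1-HIT | VC [8, 2, 14]
  [8] addr=0x20 blk=8 s=0: VC-HIT | VC [10, 2, 14]
  [9] addr=0x20 blk=8 s=0: L1-HIT | VC [10, 2, 14]
  [10] addr=0x3b blk=14 s=0: VC-HIT | VC [10, 2, 8]
  [11] addr=0x22 blk=8 s=0: VC-HIT | VC [10, 2, 14]
  [12] addr=0x3a blk=14 s=0: VC-HIT | VC [10, 2, 8]
  [13] addr=0x2a blk=10 s=0: VC-HIT | VC [14, 2, 8]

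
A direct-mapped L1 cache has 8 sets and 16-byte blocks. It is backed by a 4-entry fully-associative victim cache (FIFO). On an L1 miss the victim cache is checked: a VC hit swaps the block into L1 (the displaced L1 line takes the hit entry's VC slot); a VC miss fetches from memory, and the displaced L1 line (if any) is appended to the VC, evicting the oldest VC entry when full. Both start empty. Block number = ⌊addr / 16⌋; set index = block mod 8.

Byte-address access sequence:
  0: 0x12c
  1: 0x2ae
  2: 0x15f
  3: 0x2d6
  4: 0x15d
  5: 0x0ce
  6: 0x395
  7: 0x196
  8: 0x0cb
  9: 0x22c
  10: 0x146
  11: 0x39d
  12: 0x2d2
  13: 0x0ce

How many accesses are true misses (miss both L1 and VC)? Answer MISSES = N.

#0 0x12c→b18/s2 MISS; vc=[]
#1 0x2ae→b42/s2 MISS; vc=[18]
#2 0x15f→b21/s5 MISS; vc=[18]
#3 0x2d6→b45/s5 MISS; vc=[18,21]
#4 0x15d→b21/s5 VC-HIT; vc=[18,45]
#5 0xce→b12/s4 MISS; vc=[18,45]
#6 0x395→b57/s1 MISS; vc=[18,45]
#7 0x196→b25/s1 MISS; vc=[18,45,57]
#8 0xcb→b12/s4 L1-HIT; vc=[18,45,57]
#9 0x22c→b34/s2 MISS; vc=[18,45,57,42]
#10 0x146→b20/s4 MISS; vc=[45,57,42,12]
#11 0x39d→b57/s1 VC-HIT; vc=[45,25,42,12]
#12 0x2d2→b45/s5 VC-HIT; vc=[21,25,42,12]
#13 0xce→b12/s4 VC-HIT; vc=[21,25,42,20]

MISSES = 9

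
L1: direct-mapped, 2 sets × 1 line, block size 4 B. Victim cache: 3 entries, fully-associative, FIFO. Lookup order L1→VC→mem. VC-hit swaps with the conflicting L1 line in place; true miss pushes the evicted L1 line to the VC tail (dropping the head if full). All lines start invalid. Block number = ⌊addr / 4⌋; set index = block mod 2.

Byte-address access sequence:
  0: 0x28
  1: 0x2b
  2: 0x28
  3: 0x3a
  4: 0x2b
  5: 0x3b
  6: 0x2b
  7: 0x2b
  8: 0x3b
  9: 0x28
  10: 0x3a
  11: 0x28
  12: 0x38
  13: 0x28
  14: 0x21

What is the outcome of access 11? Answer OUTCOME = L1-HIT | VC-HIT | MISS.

OUTCOME = VC-HIT

  [0] addr=0x28 blk=10 s=0: MISS | VC []
  [1] addr=0x2b blk=10 s=0: L1-HIT | VC []
  [2] addr=0x28 blk=10 s=0: L1-HIT | VC []
  [3] addr=0x3a blk=14 s=0: MISS | VC [10]
  [4] addr=0x2b blk=10 s=0: VC-HIT | VC [14]
  [5] addr=0x3b blk=14 s=0: VC-HIT | VC [10]
  [6] addr=0x2b blk=10 s=0: VC-HIT | VC [14]
  [7] addr=0x2b blk=10 s=0: L1-HIT | VC [14]
  [8] addr=0x3b blk=14 s=0: VC-HIT | VC [10]
  [9] addr=0x28 blk=10 s=0: VC-HIT | VC [14]
  [10] addr=0x3a blk=14 s=0: VC-HIT | VC [10]
  [11] addr=0x28 blk=10 s=0: VC-HIT | VC [14]
  [12] addr=0x38 blk=14 s=0: VC-HIT | VC [10]
  [13] addr=0x28 blk=10 s=0: VC-HIT | VC [14]
  [14] addr=0x21 blk=8 s=0: MISS | VC [14, 10]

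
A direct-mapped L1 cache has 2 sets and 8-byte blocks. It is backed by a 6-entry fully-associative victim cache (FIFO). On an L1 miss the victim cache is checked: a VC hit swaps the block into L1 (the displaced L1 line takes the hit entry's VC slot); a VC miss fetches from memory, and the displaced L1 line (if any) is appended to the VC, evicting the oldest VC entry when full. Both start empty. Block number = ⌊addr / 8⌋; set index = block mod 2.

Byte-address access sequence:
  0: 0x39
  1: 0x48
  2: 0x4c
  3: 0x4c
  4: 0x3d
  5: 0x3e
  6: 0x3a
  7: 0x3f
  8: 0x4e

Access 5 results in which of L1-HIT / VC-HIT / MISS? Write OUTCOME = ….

0: 0x39 (blk 7, set 1) → MISS  vc=[]
1: 0x48 (blk 9, set 1) → MISS  vc=[7]
2: 0x4c (blk 9, set 1) → L1-HIT  vc=[7]
3: 0x4c (blk 9, set 1) → L1-HIT  vc=[7]
4: 0x3d (blk 7, set 1) → VC-HIT  vc=[9]
5: 0x3e (blk 7, set 1) → L1-HIT  vc=[9]
6: 0x3a (blk 7, set 1) → L1-HIT  vc=[9]
7: 0x3f (blk 7, set 1) → L1-HIT  vc=[9]
8: 0x4e (blk 9, set 1) → VC-HIT  vc=[7]

OUTCOME = L1-HIT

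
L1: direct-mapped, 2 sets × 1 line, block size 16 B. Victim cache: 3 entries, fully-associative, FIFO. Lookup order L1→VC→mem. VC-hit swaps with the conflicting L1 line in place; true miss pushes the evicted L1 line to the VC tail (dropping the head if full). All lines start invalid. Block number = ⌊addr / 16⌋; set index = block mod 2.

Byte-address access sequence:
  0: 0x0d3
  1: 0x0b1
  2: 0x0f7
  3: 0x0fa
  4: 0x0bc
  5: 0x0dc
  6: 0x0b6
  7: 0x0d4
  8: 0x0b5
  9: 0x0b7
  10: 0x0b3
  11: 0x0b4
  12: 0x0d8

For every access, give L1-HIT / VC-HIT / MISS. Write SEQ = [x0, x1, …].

SEQ = [MISS, MISS, MISS, L1-HIT, VC-HIT, VC-HIT, VC-HIT, VC-HIT, VC-HIT, L1-HIT, L1-HIT, L1-HIT, VC-HIT]

0: 0xd3 (blk 13, set 1) → MISS  vc=[]
1: 0xb1 (blk 11, set 1) → MISS  vc=[13]
2: 0xf7 (blk 15, set 1) → MISS  vc=[13, 11]
3: 0xfa (blk 15, set 1) → L1-HIT  vc=[13, 11]
4: 0xbc (blk 11, set 1) → VC-HIT  vc=[13, 15]
5: 0xdc (blk 13, set 1) → VC-HIT  vc=[11, 15]
6: 0xb6 (blk 11, set 1) → VC-HIT  vc=[13, 15]
7: 0xd4 (blk 13, set 1) → VC-HIT  vc=[11, 15]
8: 0xb5 (blk 11, set 1) → VC-HIT  vc=[13, 15]
9: 0xb7 (blk 11, set 1) → L1-HIT  vc=[13, 15]
10: 0xb3 (blk 11, set 1) → L1-HIT  vc=[13, 15]
11: 0xb4 (blk 11, set 1) → L1-HIT  vc=[13, 15]
12: 0xd8 (blk 13, set 1) → VC-HIT  vc=[11, 15]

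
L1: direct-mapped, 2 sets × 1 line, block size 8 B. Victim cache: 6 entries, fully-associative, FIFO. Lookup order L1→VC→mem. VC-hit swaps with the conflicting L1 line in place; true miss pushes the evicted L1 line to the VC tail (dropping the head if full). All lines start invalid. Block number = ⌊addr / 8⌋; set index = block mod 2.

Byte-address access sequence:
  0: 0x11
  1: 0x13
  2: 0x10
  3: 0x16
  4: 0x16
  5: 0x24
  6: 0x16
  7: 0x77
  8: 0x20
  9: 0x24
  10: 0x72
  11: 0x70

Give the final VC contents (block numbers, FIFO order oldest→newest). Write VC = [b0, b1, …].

#0 0x11→b2/s0 MISS; vc=[]
#1 0x13→b2/s0 L1-HIT; vc=[]
#2 0x10→b2/s0 L1-HIT; vc=[]
#3 0x16→b2/s0 L1-HIT; vc=[]
#4 0x16→b2/s0 L1-HIT; vc=[]
#5 0x24→b4/s0 MISS; vc=[2]
#6 0x16→b2/s0 VC-HIT; vc=[4]
#7 0x77→b14/s0 MISS; vc=[4,2]
#8 0x20→b4/s0 VC-HIT; vc=[14,2]
#9 0x24→b4/s0 L1-HIT; vc=[14,2]
#10 0x72→b14/s0 VC-HIT; vc=[4,2]
#11 0x70→b14/s0 L1-HIT; vc=[4,2]

VC = [4, 2]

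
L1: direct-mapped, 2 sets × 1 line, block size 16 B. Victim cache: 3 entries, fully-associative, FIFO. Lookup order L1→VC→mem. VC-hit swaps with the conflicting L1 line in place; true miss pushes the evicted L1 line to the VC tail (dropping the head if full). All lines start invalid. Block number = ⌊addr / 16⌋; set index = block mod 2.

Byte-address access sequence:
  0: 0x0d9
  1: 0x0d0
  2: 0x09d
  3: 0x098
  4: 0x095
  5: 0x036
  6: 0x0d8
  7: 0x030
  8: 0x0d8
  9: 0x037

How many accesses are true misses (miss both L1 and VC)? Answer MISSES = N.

MISSES = 3

0: 0xd9 (blk 13, set 1) → MISS  vc=[]
1: 0xd0 (blk 13, set 1) → L1-HIT  vc=[]
2: 0x9d (blk 9, set 1) → MISS  vc=[13]
3: 0x98 (blk 9, set 1) → L1-HIT  vc=[13]
4: 0x95 (blk 9, set 1) → L1-HIT  vc=[13]
5: 0x36 (blk 3, set 1) → MISS  vc=[13, 9]
6: 0xd8 (blk 13, set 1) → VC-HIT  vc=[3, 9]
7: 0x30 (blk 3, set 1) → VC-HIT  vc=[13, 9]
8: 0xd8 (blk 13, set 1) → VC-HIT  vc=[3, 9]
9: 0x37 (blk 3, set 1) → VC-HIT  vc=[13, 9]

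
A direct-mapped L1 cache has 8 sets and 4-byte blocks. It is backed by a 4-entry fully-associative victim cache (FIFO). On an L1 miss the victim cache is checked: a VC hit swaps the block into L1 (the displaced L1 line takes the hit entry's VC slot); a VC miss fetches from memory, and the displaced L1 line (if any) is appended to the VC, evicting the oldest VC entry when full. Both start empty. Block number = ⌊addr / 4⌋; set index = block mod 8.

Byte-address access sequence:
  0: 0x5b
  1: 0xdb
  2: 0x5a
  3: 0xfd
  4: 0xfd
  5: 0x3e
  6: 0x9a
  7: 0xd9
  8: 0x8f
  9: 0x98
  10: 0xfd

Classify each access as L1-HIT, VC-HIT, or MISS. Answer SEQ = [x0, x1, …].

0: 0x5b (blk 22, set 6) → MISS  vc=[]
1: 0xdb (blk 54, set 6) → MISS  vc=[22]
2: 0x5a (blk 22, set 6) → VC-HIT  vc=[54]
3: 0xfd (blk 63, set 7) → MISS  vc=[54]
4: 0xfd (blk 63, set 7) → L1-HIT  vc=[54]
5: 0x3e (blk 15, set 7) → MISS  vc=[54, 63]
6: 0x9a (blk 38, set 6) → MISS  vc=[54, 63, 22]
7: 0xd9 (blk 54, set 6) → VC-HIT  vc=[38, 63, 22]
8: 0x8f (blk 35, set 3) → MISS  vc=[38, 63, 22]
9: 0x98 (blk 38, set 6) → VC-HIT  vc=[54, 63, 22]
10: 0xfd (blk 63, set 7) → VC-HIT  vc=[54, 15, 22]

SEQ = [MISS, MISS, VC-HIT, MISS, L1-HIT, MISS, MISS, VC-HIT, MISS, VC-HIT, VC-HIT]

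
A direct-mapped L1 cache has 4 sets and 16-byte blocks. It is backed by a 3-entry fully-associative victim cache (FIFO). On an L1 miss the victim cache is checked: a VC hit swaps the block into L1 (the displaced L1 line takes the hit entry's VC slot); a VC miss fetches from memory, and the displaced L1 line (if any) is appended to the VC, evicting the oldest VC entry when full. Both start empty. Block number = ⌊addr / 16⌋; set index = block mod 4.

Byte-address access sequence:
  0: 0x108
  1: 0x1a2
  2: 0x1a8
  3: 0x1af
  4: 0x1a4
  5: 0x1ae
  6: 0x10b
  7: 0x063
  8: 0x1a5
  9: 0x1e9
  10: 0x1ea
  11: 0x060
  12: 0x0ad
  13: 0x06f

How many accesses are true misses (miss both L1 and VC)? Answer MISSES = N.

MISSES = 5

  [0] addr=0x108 blk=16 s=0: MISS | VC []
  [1] addr=0x1a2 blk=26 s=2: MISS | VC []
  [2] addr=0x1a8 blk=26 s=2: L1-HIT | VC []
  [3] addr=0x1af blk=26 s=2: L1-HIT | VC []
  [4] addr=0x1a4 blk=26 s=2: L1-HIT | VC []
  [5] addr=0x1ae blk=26 s=2: L1-HIT | VC []
  [6] addr=0x10b blk=16 s=0: L1-HIT | VC []
  [7] addr=0x63 blk=6 s=2: MISS | VC [26]
  [8] addr=0x1a5 blk=26 s=2: VC-HIT | VC [6]
  [9] addr=0x1e9 blk=30 s=2: MISS | VC [6, 26]
  [10] addr=0x1ea blk=30 s=2: L1-HIT | VC [6, 26]
  [11] addr=0x60 blk=6 s=2: VC-HIT | VC [30, 26]
  [12] addr=0xad blk=10 s=2: MISS | VC [30, 26, 6]
  [13] addr=0x6f blk=6 s=2: VC-HIT | VC [30, 26, 10]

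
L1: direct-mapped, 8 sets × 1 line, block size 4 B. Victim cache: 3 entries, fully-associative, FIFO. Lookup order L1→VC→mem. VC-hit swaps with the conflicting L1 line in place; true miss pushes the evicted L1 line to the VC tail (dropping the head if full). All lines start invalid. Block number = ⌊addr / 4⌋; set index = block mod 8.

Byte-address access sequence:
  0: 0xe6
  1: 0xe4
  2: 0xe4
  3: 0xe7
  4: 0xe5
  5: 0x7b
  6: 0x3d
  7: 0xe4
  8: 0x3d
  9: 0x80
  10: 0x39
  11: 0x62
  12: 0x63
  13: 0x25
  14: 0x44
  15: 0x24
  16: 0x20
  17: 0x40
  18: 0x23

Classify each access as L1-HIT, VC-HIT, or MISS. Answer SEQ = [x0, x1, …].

0: 0xe6 (blk 57, set 1) → MISS  vc=[]
1: 0xe4 (blk 57, set 1) → L1-HIT  vc=[]
2: 0xe4 (blk 57, set 1) → L1-HIT  vc=[]
3: 0xe7 (blk 57, set 1) → L1-HIT  vc=[]
4: 0xe5 (blk 57, set 1) → L1-HIT  vc=[]
5: 0x7b (blk 30, set 6) → MISS  vc=[]
6: 0x3d (blk 15, set 7) → MISS  vc=[]
7: 0xe4 (blk 57, set 1) → L1-HIT  vc=[]
8: 0x3d (blk 15, set 7) → L1-HIT  vc=[]
9: 0x80 (blk 32, set 0) → MISS  vc=[]
10: 0x39 (blk 14, set 6) → MISS  vc=[30]
11: 0x62 (blk 24, set 0) → MISS  vc=[30, 32]
12: 0x63 (blk 24, set 0) → L1-HIT  vc=[30, 32]
13: 0x25 (blk 9, set 1) → MISS  vc=[30, 32, 57]
14: 0x44 (blk 17, set 1) → MISS  vc=[32, 57, 9]
15: 0x24 (blk 9, set 1) → VC-HIT  vc=[32, 57, 17]
16: 0x20 (blk 8, set 0) → MISS  vc=[57, 17, 24]
17: 0x40 (blk 16, set 0) → MISS  vc=[17, 24, 8]
18: 0x23 (blk 8, set 0) → VC-HIT  vc=[17, 24, 16]

SEQ = [MISS, L1-HIT, L1-HIT, L1-HIT, L1-HIT, MISS, MISS, L1-HIT, L1-HIT, MISS, MISS, MISS, L1-HIT, MISS, MISS, VC-HIT, MISS, MISS, VC-HIT]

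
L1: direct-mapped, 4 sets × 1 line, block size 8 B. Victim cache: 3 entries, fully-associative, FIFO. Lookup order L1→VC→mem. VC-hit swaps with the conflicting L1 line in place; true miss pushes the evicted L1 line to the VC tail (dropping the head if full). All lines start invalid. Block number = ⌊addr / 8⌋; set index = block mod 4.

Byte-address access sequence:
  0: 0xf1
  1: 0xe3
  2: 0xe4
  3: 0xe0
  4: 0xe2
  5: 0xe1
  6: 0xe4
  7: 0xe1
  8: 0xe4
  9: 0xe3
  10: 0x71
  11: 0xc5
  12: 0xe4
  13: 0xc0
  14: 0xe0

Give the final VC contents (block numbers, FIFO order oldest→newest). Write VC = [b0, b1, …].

  [0] addr=0xf1 blk=30 s=2: MISS | VC []
  [1] addr=0xe3 blk=28 s=0: MISS | VC []
  [2] addr=0xe4 blk=28 s=0: L1-HIT | VC []
  [3] addr=0xe0 blk=28 s=0: L1-HIT | VC []
  [4] addr=0xe2 blk=28 s=0: L1-HIT | VC []
  [5] addr=0xe1 blk=28 s=0: L1-HIT | VC []
  [6] addr=0xe4 blk=28 s=0: L1-HIT | VC []
  [7] addr=0xe1 blk=28 s=0: L1-HIT | VC []
  [8] addr=0xe4 blk=28 s=0: L1-HIT | VC []
  [9] addr=0xe3 blk=28 s=0: L1-HIT | VC []
  [10] addr=0x71 blk=14 s=2: MISS | VC [30]
  [11] addr=0xc5 blk=24 s=0: MISS | VC [30, 28]
  [12] addr=0xe4 blk=28 s=0: VC-HIT | VC [30, 24]
  [13] addr=0xc0 blk=24 s=0: VC-HIT | VC [30, 28]
  [14] addr=0xe0 blk=28 s=0: VC-HIT | VC [30, 24]

VC = [30, 24]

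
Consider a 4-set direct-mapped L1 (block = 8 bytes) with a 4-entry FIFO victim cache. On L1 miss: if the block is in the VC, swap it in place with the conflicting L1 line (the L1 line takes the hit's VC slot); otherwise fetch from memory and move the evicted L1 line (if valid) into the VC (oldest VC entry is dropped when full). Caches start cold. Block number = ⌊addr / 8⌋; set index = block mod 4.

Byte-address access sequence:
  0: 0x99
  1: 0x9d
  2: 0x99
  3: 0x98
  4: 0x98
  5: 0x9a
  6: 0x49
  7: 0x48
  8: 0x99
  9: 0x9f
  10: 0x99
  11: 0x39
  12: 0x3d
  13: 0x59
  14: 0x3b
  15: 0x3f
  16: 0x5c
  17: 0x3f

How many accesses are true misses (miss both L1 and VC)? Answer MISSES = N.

MISSES = 4

  [0] addr=0x99 blk=19 s=3: MISS | VC []
  [1] addr=0x9d blk=19 s=3: L1-HIT | VC []
  [2] addr=0x99 blk=19 s=3: L1-HIT | VC []
  [3] addr=0x98 blk=19 s=3: L1-HIT | VC []
  [4] addr=0x98 blk=19 s=3: L1-HIT | VC []
  [5] addr=0x9a blk=19 s=3: L1-HIT | VC []
  [6] addr=0x49 blk=9 s=1: MISS | VC []
  [7] addr=0x48 blk=9 s=1: L1-HIT | VC []
  [8] addr=0x99 blk=19 s=3: L1-HIT | VC []
  [9] addr=0x9f blk=19 s=3: L1-HIT | VC []
  [10] addr=0x99 blk=19 s=3: L1-HIT | VC []
  [11] addr=0x39 blk=7 s=3: MISS | VC [19]
  [12] addr=0x3d blk=7 s=3: L1-HIT | VC [19]
  [13] addr=0x59 blk=11 s=3: MISS | VC [19, 7]
  [14] addr=0x3b blk=7 s=3: VC-HIT | VC [19, 11]
  [15] addr=0x3f blk=7 s=3: L1-HIT | VC [19, 11]
  [16] addr=0x5c blk=11 s=3: VC-HIT | VC [19, 7]
  [17] addr=0x3f blk=7 s=3: VC-HIT | VC [19, 11]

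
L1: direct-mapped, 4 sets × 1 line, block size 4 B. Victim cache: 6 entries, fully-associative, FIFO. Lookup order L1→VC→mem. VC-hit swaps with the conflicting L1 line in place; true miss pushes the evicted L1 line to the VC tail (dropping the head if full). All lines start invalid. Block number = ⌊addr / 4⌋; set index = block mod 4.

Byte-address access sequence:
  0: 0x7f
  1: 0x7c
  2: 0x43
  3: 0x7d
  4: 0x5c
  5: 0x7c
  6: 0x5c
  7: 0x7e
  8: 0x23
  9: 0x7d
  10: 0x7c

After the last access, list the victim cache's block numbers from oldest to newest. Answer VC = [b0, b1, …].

VC = [23, 16]

#0 0x7f→b31/s3 MISS; vc=[]
#1 0x7c→b31/s3 L1-HIT; vc=[]
#2 0x43→b16/s0 MISS; vc=[]
#3 0x7d→b31/s3 L1-HIT; vc=[]
#4 0x5c→b23/s3 MISS; vc=[31]
#5 0x7c→b31/s3 VC-HIT; vc=[23]
#6 0x5c→b23/s3 VC-HIT; vc=[31]
#7 0x7e→b31/s3 VC-HIT; vc=[23]
#8 0x23→b8/s0 MISS; vc=[23,16]
#9 0x7d→b31/s3 L1-HIT; vc=[23,16]
#10 0x7c→b31/s3 L1-HIT; vc=[23,16]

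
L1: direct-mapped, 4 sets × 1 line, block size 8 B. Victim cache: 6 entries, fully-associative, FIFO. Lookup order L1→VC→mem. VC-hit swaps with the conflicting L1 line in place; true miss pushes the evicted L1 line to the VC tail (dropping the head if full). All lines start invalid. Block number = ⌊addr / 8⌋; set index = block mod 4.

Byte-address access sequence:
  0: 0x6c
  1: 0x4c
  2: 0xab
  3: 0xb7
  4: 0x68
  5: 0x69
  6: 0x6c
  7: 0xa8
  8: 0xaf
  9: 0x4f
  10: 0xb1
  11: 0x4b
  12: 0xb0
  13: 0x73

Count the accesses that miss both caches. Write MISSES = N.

MISSES = 5

  [0] addr=0x6c blk=13 s=1: MISS | VC []
  [1] addr=0x4c blk=9 s=1: MISS | VC [13]
  [2] addr=0xab blk=21 s=1: MISS | VC [13, 9]
  [3] addr=0xb7 blk=22 s=2: MISS | VC [13, 9]
  [4] addr=0x68 blk=13 s=1: VC-HIT | VC [21, 9]
  [5] addr=0x69 blk=13 s=1: L1-HIT | VC [21, 9]
  [6] addr=0x6c blk=13 s=1: L1-HIT | VC [21, 9]
  [7] addr=0xa8 blk=21 s=1: VC-HIT | VC [13, 9]
  [8] addr=0xaf blk=21 s=1: L1-HIT | VC [13, 9]
  [9] addr=0x4f blk=9 s=1: VC-HIT | VC [13, 21]
  [10] addr=0xb1 blk=22 s=2: L1-HIT | VC [13, 21]
  [11] addr=0x4b blk=9 s=1: L1-HIT | VC [13, 21]
  [12] addr=0xb0 blk=22 s=2: L1-HIT | VC [13, 21]
  [13] addr=0x73 blk=14 s=2: MISS | VC [13, 21, 22]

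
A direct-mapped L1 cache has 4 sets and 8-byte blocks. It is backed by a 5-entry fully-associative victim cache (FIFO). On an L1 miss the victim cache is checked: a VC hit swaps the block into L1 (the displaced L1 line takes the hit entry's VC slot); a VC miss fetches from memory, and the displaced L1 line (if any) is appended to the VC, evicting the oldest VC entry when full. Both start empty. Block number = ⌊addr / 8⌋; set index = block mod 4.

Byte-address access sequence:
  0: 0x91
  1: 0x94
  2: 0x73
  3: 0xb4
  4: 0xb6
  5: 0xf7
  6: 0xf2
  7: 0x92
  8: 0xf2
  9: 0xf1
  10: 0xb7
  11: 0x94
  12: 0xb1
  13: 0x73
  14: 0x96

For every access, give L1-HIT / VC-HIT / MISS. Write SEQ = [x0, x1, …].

SEQ = [MISS, L1-HIT, MISS, MISS, L1-HIT, MISS, L1-HIT, VC-HIT, VC-HIT, L1-HIT, VC-HIT, VC-HIT, VC-HIT, VC-HIT, VC-HIT]

#0 0x91→b18/s2 MISS; vc=[]
#1 0x94→b18/s2 L1-HIT; vc=[]
#2 0x73→b14/s2 MISS; vc=[18]
#3 0xb4→b22/s2 MISS; vc=[18,14]
#4 0xb6→b22/s2 L1-HIT; vc=[18,14]
#5 0xf7→b30/s2 MISS; vc=[18,14,22]
#6 0xf2→b30/s2 L1-HIT; vc=[18,14,22]
#7 0x92→b18/s2 VC-HIT; vc=[30,14,22]
#8 0xf2→b30/s2 VC-HIT; vc=[18,14,22]
#9 0xf1→b30/s2 L1-HIT; vc=[18,14,22]
#10 0xb7→b22/s2 VC-HIT; vc=[18,14,30]
#11 0x94→b18/s2 VC-HIT; vc=[22,14,30]
#12 0xb1→b22/s2 VC-HIT; vc=[18,14,30]
#13 0x73→b14/s2 VC-HIT; vc=[18,22,30]
#14 0x96→b18/s2 VC-HIT; vc=[14,22,30]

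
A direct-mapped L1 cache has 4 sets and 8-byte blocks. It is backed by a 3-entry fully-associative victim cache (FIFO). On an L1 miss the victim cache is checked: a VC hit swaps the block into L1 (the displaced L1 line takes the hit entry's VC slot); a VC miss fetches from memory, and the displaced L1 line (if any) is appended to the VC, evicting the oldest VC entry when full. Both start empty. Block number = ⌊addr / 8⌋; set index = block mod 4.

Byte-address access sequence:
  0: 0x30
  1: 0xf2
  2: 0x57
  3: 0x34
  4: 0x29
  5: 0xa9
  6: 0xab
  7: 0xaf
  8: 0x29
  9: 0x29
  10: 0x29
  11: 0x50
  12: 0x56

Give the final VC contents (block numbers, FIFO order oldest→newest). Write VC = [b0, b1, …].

0: 0x30 (blk 6, set 2) → MISS  vc=[]
1: 0xf2 (blk 30, set 2) → MISS  vc=[6]
2: 0x57 (blk 10, set 2) → MISS  vc=[6, 30]
3: 0x34 (blk 6, set 2) → VC-HIT  vc=[10, 30]
4: 0x29 (blk 5, set 1) → MISS  vc=[10, 30]
5: 0xa9 (blk 21, set 1) → MISS  vc=[10, 30, 5]
6: 0xab (blk 21, set 1) → L1-HIT  vc=[10, 30, 5]
7: 0xaf (blk 21, set 1) → L1-HIT  vc=[10, 30, 5]
8: 0x29 (blk 5, set 1) → VC-HIT  vc=[10, 30, 21]
9: 0x29 (blk 5, set 1) → L1-HIT  vc=[10, 30, 21]
10: 0x29 (blk 5, set 1) → L1-HIT  vc=[10, 30, 21]
11: 0x50 (blk 10, set 2) → VC-HIT  vc=[6, 30, 21]
12: 0x56 (blk 10, set 2) → L1-HIT  vc=[6, 30, 21]

VC = [6, 30, 21]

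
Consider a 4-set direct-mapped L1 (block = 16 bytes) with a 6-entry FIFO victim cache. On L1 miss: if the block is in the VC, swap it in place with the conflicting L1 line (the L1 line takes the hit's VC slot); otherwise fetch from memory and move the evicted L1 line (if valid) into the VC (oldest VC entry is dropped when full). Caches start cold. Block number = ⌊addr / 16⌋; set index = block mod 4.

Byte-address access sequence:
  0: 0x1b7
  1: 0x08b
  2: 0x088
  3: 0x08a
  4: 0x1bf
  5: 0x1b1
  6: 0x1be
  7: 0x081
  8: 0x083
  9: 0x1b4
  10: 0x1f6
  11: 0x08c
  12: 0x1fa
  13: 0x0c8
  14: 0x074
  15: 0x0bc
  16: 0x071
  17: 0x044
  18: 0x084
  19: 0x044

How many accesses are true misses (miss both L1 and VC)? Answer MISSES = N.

MISSES = 7

  [0] addr=0x1b7 blk=27 s=3: MISS | VC []
  [1] addr=0x8b blk=8 s=0: MISS | VC []
  [2] addr=0x88 blk=8 s=0: L1-HIT | VC []
  [3] addr=0x8a blk=8 s=0: L1-HIT | VC []
  [4] addr=0x1bf blk=27 s=3: L1-HIT | VC []
  [5] addr=0x1b1 blk=27 s=3: L1-HIT | VC []
  [6] addr=0x1be blk=27 s=3: L1-HIT | VC []
  [7] addr=0x81 blk=8 s=0: L1-HIT | VC []
  [8] addr=0x83 blk=8 s=0: L1-HIT | VC []
  [9] addr=0x1b4 blk=27 s=3: L1-HIT | VC []
  [10] addr=0x1f6 blk=31 s=3: MISS | VC [27]
  [11] addr=0x8c blk=8 s=0: L1-HIT | VC [27]
  [12] addr=0x1fa blk=31 s=3: L1-HIT | VC [27]
  [13] addr=0xc8 blk=12 s=0: MISS | VC [27, 8]
  [14] addr=0x74 blk=7 s=3: MISS | VC [27, 8, 31]
  [15] addr=0xbc blk=11 s=3: MISS | VC [27, 8, 31, 7]
  [16] addr=0x71 blk=7 s=3: VC-HIT | VC [27, 8, 31, 11]
  [17] addr=0x44 blk=4 s=0: MISS | VC [27, 8, 31, 11, 12]
  [18] addr=0x84 blk=8 s=0: VC-HIT | VC [27, 4, 31, 11, 12]
  [19] addr=0x44 blk=4 s=0: VC-HIT | VC [27, 8, 31, 11, 12]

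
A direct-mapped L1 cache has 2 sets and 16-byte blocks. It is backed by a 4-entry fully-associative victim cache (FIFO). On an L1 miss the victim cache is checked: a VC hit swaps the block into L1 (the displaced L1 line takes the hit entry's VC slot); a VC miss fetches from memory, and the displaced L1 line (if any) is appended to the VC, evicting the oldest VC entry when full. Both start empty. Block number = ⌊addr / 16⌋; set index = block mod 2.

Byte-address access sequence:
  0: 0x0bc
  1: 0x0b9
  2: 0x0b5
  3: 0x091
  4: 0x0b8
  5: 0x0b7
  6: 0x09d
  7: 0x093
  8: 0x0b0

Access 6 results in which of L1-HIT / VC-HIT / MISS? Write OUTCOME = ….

0: 0xbc (blk 11, set 1) → MISS  vc=[]
1: 0xb9 (blk 11, set 1) → L1-HIT  vc=[]
2: 0xb5 (blk 11, set 1) → L1-HIT  vc=[]
3: 0x91 (blk 9, set 1) → MISS  vc=[11]
4: 0xb8 (blk 11, set 1) → VC-HIT  vc=[9]
5: 0xb7 (blk 11, set 1) → L1-HIT  vc=[9]
6: 0x9d (blk 9, set 1) → VC-HIT  vc=[11]
7: 0x93 (blk 9, set 1) → L1-HIT  vc=[11]
8: 0xb0 (blk 11, set 1) → VC-HIT  vc=[9]

OUTCOME = VC-HIT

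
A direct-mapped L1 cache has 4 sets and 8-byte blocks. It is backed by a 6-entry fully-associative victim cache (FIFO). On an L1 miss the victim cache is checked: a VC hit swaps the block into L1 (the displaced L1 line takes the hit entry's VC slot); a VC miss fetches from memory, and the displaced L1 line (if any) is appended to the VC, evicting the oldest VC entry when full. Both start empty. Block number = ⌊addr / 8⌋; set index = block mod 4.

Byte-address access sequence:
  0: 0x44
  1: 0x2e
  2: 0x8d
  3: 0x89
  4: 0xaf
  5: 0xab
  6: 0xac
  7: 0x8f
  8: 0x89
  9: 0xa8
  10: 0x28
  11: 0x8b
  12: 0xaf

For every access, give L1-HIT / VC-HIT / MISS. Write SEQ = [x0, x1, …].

  [0] addr=0x44 blk=8 s=0: MISS | VC []
  [1] addr=0x2e blk=5 s=1: MISS | VC []
  [2] addr=0x8d blk=17 s=1: MISS | VC [5]
  [3] addr=0x89 blk=17 s=1: L1-HIT | VC [5]
  [4] addr=0xaf blk=21 s=1: MISS | VC [5, 17]
  [5] addr=0xab blk=21 s=1: L1-HIT | VC [5, 17]
  [6] addr=0xac blk=21 s=1: L1-HIT | VC [5, 17]
  [7] addr=0x8f blk=17 s=1: VC-HIT | VC [5, 21]
  [8] addr=0x89 blk=17 s=1: L1-HIT | VC [5, 21]
  [9] addr=0xa8 blk=21 s=1: VC-HIT | VC [5, 17]
  [10] addr=0x28 blk=5 s=1: VC-HIT | VC [21, 17]
  [11] addr=0x8b blk=17 s=1: VC-HIT | VC [21, 5]
  [12] addr=0xaf blk=21 s=1: VC-HIT | VC [17, 5]

SEQ = [MISS, MISS, MISS, L1-HIT, MISS, L1-HIT, L1-HIT, VC-HIT, L1-HIT, VC-HIT, VC-HIT, VC-HIT, VC-HIT]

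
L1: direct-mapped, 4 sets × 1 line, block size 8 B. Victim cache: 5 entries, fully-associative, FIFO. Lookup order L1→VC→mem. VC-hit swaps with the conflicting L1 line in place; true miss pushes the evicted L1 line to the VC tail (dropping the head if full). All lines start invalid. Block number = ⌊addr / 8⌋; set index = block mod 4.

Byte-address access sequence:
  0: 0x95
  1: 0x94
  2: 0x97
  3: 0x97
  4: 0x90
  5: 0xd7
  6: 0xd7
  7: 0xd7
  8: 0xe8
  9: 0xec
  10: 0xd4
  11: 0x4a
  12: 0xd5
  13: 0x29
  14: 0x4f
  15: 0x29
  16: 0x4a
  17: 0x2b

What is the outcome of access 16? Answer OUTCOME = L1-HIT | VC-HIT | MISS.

OUTCOME = VC-HIT

  [0] addr=0x95 blk=18 s=2: MISS | VC []
  [1] addr=0x94 blk=18 s=2: L1-HIT | VC []
  [2] addr=0x97 blk=18 s=2: L1-HIT | VC []
  [3] addr=0x97 blk=18 s=2: L1-HIT | VC []
  [4] addr=0x90 blk=18 s=2: L1-HIT | VC []
  [5] addr=0xd7 blk=26 s=2: MISS | VC [18]
  [6] addr=0xd7 blk=26 s=2: L1-HIT | VC [18]
  [7] addr=0xd7 blk=26 s=2: L1-HIT | VC [18]
  [8] addr=0xe8 blk=29 s=1: MISS | VC [18]
  [9] addr=0xec blk=29 s=1: L1-HIT | VC [18]
  [10] addr=0xd4 blk=26 s=2: L1-HIT | VC [18]
  [11] addr=0x4a blk=9 s=1: MISS | VC [18, 29]
  [12] addr=0xd5 blk=26 s=2: L1-HIT | VC [18, 29]
  [13] addr=0x29 blk=5 s=1: MISS | VC [18, 29, 9]
  [14] addr=0x4f blk=9 s=1: VC-HIT | VC [18, 29, 5]
  [15] addr=0x29 blk=5 s=1: VC-HIT | VC [18, 29, 9]
  [16] addr=0x4a blk=9 s=1: VC-HIT | VC [18, 29, 5]
  [17] addr=0x2b blk=5 s=1: VC-HIT | VC [18, 29, 9]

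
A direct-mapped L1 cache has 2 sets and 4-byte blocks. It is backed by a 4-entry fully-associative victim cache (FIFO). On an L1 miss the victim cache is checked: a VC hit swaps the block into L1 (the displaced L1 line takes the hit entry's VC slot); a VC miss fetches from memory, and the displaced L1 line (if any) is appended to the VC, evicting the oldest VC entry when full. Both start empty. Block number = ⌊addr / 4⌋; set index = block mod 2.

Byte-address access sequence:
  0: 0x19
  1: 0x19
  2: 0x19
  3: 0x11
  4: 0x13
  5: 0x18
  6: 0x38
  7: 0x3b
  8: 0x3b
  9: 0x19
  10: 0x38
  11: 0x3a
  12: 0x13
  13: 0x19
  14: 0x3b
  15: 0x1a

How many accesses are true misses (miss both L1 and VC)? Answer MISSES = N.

0: 0x19 (blk 6, set 0) → MISS  vc=[]
1: 0x19 (blk 6, set 0) → L1-HIT  vc=[]
2: 0x19 (blk 6, set 0) → L1-HIT  vc=[]
3: 0x11 (blk 4, set 0) → MISS  vc=[6]
4: 0x13 (blk 4, set 0) → L1-HIT  vc=[6]
5: 0x18 (blk 6, set 0) → VC-HIT  vc=[4]
6: 0x38 (blk 14, set 0) → MISS  vc=[4, 6]
7: 0x3b (blk 14, set 0) → L1-HIT  vc=[4, 6]
8: 0x3b (blk 14, set 0) → L1-HIT  vc=[4, 6]
9: 0x19 (blk 6, set 0) → VC-HIT  vc=[4, 14]
10: 0x38 (blk 14, set 0) → VC-HIT  vc=[4, 6]
11: 0x3a (blk 14, set 0) → L1-HIT  vc=[4, 6]
12: 0x13 (blk 4, set 0) → VC-HIT  vc=[14, 6]
13: 0x19 (blk 6, set 0) → VC-HIT  vc=[14, 4]
14: 0x3b (blk 14, set 0) → VC-HIT  vc=[6, 4]
15: 0x1a (blk 6, set 0) → VC-HIT  vc=[14, 4]

MISSES = 3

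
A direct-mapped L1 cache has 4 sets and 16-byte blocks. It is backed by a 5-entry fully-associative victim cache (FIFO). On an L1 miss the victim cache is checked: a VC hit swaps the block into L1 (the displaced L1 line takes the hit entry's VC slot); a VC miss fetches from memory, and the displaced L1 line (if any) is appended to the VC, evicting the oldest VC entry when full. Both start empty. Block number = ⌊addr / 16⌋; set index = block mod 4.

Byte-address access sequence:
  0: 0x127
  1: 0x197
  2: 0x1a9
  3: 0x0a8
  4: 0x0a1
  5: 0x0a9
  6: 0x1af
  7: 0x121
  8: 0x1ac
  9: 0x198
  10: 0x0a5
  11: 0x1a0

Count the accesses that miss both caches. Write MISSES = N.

MISSES = 4

0: 0x127 (blk 18, set 2) → MISS  vc=[]
1: 0x197 (blk 25, set 1) → MISS  vc=[]
2: 0x1a9 (blk 26, set 2) → MISS  vc=[18]
3: 0xa8 (blk 10, set 2) → MISS  vc=[18, 26]
4: 0xa1 (blk 10, set 2) → L1-HIT  vc=[18, 26]
5: 0xa9 (blk 10, set 2) → L1-HIT  vc=[18, 26]
6: 0x1af (blk 26, set 2) → VC-HIT  vc=[18, 10]
7: 0x121 (blk 18, set 2) → VC-HIT  vc=[26, 10]
8: 0x1ac (blk 26, set 2) → VC-HIT  vc=[18, 10]
9: 0x198 (blk 25, set 1) → L1-HIT  vc=[18, 10]
10: 0xa5 (blk 10, set 2) → VC-HIT  vc=[18, 26]
11: 0x1a0 (blk 26, set 2) → VC-HIT  vc=[18, 10]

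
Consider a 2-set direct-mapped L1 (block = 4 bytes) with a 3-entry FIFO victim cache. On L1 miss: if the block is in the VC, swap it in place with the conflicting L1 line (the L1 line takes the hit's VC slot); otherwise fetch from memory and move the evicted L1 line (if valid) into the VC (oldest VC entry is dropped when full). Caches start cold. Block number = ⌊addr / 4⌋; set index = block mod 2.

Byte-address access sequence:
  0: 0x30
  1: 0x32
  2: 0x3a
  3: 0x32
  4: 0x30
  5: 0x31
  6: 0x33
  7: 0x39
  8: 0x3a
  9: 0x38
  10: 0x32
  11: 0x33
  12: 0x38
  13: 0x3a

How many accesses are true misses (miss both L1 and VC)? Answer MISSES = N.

MISSES = 2

#0 0x30→b12/s0 MISS; vc=[]
#1 0x32→b12/s0 L1-HIT; vc=[]
#2 0x3a→b14/s0 MISS; vc=[12]
#3 0x32→b12/s0 VC-HIT; vc=[14]
#4 0x30→b12/s0 L1-HIT; vc=[14]
#5 0x31→b12/s0 L1-HIT; vc=[14]
#6 0x33→b12/s0 L1-HIT; vc=[14]
#7 0x39→b14/s0 VC-HIT; vc=[12]
#8 0x3a→b14/s0 L1-HIT; vc=[12]
#9 0x38→b14/s0 L1-HIT; vc=[12]
#10 0x32→b12/s0 VC-HIT; vc=[14]
#11 0x33→b12/s0 L1-HIT; vc=[14]
#12 0x38→b14/s0 VC-HIT; vc=[12]
#13 0x3a→b14/s0 L1-HIT; vc=[12]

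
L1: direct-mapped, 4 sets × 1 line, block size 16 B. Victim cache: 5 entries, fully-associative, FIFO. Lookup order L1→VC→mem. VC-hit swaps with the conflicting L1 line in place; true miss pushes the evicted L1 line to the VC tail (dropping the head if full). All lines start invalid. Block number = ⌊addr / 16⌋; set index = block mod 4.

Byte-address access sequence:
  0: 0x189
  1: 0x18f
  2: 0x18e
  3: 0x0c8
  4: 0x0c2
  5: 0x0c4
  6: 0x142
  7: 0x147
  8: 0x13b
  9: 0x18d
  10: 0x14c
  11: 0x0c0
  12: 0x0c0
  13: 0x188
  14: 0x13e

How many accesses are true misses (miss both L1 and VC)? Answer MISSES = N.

MISSES = 4

  [0] addr=0x189 blk=24 s=0: MISS | VC []
  [1] addr=0x18f blk=24 s=0: L1-HIT | VC []
  [2] addr=0x18e blk=24 s=0: L1-HIT | VC []
  [3] addr=0xc8 blk=12 s=0: MISS | VC [24]
  [4] addr=0xc2 blk=12 s=0: L1-HIT | VC [24]
  [5] addr=0xc4 blk=12 s=0: L1-HIT | VC [24]
  [6] addr=0x142 blk=20 s=0: MISS | VC [24, 12]
  [7] addr=0x147 blk=20 s=0: L1-HIT | VC [24, 12]
  [8] addr=0x13b blk=19 s=3: MISS | VC [24, 12]
  [9] addr=0x18d blk=24 s=0: VC-HIT | VC [20, 12]
  [10] addr=0x14c blk=20 s=0: VC-HIT | VC [24, 12]
  [11] addr=0xc0 blk=12 s=0: VC-HIT | VC [24, 20]
  [12] addr=0xc0 blk=12 s=0: L1-HIT | VC [24, 20]
  [13] addr=0x188 blk=24 s=0: VC-HIT | VC [12, 20]
  [14] addr=0x13e blk=19 s=3: L1-HIT | VC [12, 20]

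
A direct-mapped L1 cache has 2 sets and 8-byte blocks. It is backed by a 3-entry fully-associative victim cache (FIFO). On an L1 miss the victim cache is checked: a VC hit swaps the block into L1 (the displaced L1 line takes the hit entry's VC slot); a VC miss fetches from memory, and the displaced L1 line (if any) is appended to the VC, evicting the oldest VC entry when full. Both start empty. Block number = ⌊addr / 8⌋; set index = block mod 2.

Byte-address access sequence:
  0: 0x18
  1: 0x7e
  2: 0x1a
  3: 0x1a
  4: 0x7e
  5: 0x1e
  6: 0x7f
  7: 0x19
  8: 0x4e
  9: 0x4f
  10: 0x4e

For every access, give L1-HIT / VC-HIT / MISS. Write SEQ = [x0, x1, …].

SEQ = [MISS, MISS, VC-HIT, L1-HIT, VC-HIT, VC-HIT, VC-HIT, VC-HIT, MISS, L1-HIT, L1-HIT]

  [0] addr=0x18 blk=3 s=1: MISS | VC []
  [1] addr=0x7e blk=15 s=1: MISS | VC [3]
  [2] addr=0x1a blk=3 s=1: VC-HIT | VC [15]
  [3] addr=0x1a blk=3 s=1: L1-HIT | VC [15]
  [4] addr=0x7e blk=15 s=1: VC-HIT | VC [3]
  [5] addr=0x1e blk=3 s=1: VC-HIT | VC [15]
  [6] addr=0x7f blk=15 s=1: VC-HIT | VC [3]
  [7] addr=0x19 blk=3 s=1: VC-HIT | VC [15]
  [8] addr=0x4e blk=9 s=1: MISS | VC [15, 3]
  [9] addr=0x4f blk=9 s=1: L1-HIT | VC [15, 3]
  [10] addr=0x4e blk=9 s=1: L1-HIT | VC [15, 3]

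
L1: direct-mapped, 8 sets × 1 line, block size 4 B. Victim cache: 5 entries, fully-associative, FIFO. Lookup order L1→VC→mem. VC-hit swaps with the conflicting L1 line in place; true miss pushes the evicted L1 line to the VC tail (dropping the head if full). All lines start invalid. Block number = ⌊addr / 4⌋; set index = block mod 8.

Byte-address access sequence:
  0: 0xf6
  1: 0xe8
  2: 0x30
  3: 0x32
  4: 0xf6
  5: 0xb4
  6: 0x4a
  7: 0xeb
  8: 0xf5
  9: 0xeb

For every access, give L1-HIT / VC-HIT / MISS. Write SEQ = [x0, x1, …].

SEQ = [MISS, MISS, MISS, L1-HIT, L1-HIT, MISS, MISS, VC-HIT, VC-HIT, L1-HIT]

#0 0xf6→b61/s5 MISS; vc=[]
#1 0xe8→b58/s2 MISS; vc=[]
#2 0x30→b12/s4 MISS; vc=[]
#3 0x32→b12/s4 L1-HIT; vc=[]
#4 0xf6→b61/s5 L1-HIT; vc=[]
#5 0xb4→b45/s5 MISS; vc=[61]
#6 0x4a→b18/s2 MISS; vc=[61,58]
#7 0xeb→b58/s2 VC-HIT; vc=[61,18]
#8 0xf5→b61/s5 VC-HIT; vc=[45,18]
#9 0xeb→b58/s2 L1-HIT; vc=[45,18]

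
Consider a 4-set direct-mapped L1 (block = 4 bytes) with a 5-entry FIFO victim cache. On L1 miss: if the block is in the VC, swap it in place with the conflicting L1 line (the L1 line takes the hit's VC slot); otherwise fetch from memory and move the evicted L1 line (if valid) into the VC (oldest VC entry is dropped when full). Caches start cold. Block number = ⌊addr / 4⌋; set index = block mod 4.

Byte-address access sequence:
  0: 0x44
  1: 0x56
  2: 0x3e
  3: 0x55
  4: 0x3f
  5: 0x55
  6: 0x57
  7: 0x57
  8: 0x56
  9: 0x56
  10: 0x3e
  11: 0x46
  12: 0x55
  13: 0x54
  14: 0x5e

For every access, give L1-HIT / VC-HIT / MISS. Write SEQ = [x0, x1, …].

SEQ = [MISS, MISS, MISS, L1-HIT, L1-HIT, L1-HIT, L1-HIT, L1-HIT, L1-HIT, L1-HIT, L1-HIT, VC-HIT, VC-HIT, L1-HIT, MISS]

0: 0x44 (blk 17, set 1) → MISS  vc=[]
1: 0x56 (blk 21, set 1) → MISS  vc=[17]
2: 0x3e (blk 15, set 3) → MISS  vc=[17]
3: 0x55 (blk 21, set 1) → L1-HIT  vc=[17]
4: 0x3f (blk 15, set 3) → L1-HIT  vc=[17]
5: 0x55 (blk 21, set 1) → L1-HIT  vc=[17]
6: 0x57 (blk 21, set 1) → L1-HIT  vc=[17]
7: 0x57 (blk 21, set 1) → L1-HIT  vc=[17]
8: 0x56 (blk 21, set 1) → L1-HIT  vc=[17]
9: 0x56 (blk 21, set 1) → L1-HIT  vc=[17]
10: 0x3e (blk 15, set 3) → L1-HIT  vc=[17]
11: 0x46 (blk 17, set 1) → VC-HIT  vc=[21]
12: 0x55 (blk 21, set 1) → VC-HIT  vc=[17]
13: 0x54 (blk 21, set 1) → L1-HIT  vc=[17]
14: 0x5e (blk 23, set 3) → MISS  vc=[17, 15]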